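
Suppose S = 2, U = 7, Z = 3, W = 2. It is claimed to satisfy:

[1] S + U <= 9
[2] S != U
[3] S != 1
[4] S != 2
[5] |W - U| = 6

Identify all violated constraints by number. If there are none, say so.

Constraints 4 and 5 are violated.

[1] S + U = 2 + 7 = 9; 9 ≤ 9 — holds.
[2] S = 2, U = 7; distinct — holds.
[3] S = 2, and 2 ≠ 1 — holds.
[4] S = 2, but 2 is required to differ — fails.
[5] |2 - 7| = 5, not 6 — fails.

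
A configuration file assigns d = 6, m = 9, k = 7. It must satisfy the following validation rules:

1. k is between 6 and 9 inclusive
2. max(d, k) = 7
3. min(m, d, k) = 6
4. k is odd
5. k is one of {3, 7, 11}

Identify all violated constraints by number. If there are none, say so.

1. k = 7 lies in [6, 9] — holds.
2. max(6, 7) = 7 — holds.
3. min(9, 6, 7) = 6 — holds.
4. k = 7 is odd — holds.
5. k = 7 is in {3, 7, 11} — holds.

The assignment satisfies every constraint.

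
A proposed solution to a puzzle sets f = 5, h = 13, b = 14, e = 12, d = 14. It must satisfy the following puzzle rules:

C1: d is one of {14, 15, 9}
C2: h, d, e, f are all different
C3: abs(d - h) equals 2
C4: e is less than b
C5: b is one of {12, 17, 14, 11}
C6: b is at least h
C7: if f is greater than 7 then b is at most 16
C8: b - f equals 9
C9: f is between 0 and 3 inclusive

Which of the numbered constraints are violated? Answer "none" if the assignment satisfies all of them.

No — constraints 3 and 9 are not satisfied.

C1: d = 14 is in {14, 15, 9} — holds.
C2: values 13, 14, 12, 5 are pairwise distinct — holds.
C3: abs(14 - 13) = 1, not 2 — fails.
C4: e = 12, b = 14; 12 < 14 — holds.
C5: b = 14 is in {12, 17, 14, 11} — holds.
C6: b = 14, h = 13; 14 ≥ 13 — holds.
C7: f = 5, not > 7; antecedent false, conditional vacuously true — holds.
C8: b - f = 14 - 5 = 9 — holds.
C9: f = 5 is outside [0, 3] — fails.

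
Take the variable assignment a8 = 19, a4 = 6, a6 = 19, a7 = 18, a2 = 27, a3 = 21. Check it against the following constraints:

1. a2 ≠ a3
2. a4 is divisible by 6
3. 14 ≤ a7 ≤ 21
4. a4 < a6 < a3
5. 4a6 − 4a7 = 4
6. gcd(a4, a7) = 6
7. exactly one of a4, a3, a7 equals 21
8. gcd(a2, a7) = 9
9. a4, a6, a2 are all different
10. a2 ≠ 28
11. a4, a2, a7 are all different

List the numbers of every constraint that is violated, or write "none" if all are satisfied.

1. a2 = 27, a3 = 21; distinct  OK
2. 6 / 6 = 1, so 6 divides 6  OK
3. a7 = 18 lies in [14, 21]  OK
4. values 6 < 19 < 21  OK
5. 4a6 − 4a7 = 4(19) − 4(18) = 4  OK
6. gcd(6, 18) = 6  OK
7. a4=6, a3=21, a7=18; 1 of them equals 21  OK
8. gcd(27, 18) = 9  OK
9. values 6, 19, 27 are pairwise distinct  OK
10. a2 = 27, and 27 ≠ 28  OK
11. values 6, 27, 18 are pairwise distinct  OK

The assignment satisfies every constraint.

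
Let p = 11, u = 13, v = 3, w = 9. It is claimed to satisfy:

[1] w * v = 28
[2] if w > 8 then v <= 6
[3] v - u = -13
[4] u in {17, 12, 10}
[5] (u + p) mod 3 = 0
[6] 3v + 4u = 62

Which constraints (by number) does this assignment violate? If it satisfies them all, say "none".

Constraints 1, 3, 4, and 6 do not hold.

[1] w * v = 9 * 3 = 27, not 28 — does not hold.
[2] w = 9 > 8, so we need v ≤ 6; v = 3 ≤ 6 — holds.
[3] v - u = 3 - 13 = -10, not -13 — does not hold.
[4] u = 13 is not in {17, 12, 10} — does not hold.
[5] u + p = 24; 24 mod 3 = 0 — holds.
[6] 3v + 4u = 3(3) + 4(13) = 61, not 62 — does not hold.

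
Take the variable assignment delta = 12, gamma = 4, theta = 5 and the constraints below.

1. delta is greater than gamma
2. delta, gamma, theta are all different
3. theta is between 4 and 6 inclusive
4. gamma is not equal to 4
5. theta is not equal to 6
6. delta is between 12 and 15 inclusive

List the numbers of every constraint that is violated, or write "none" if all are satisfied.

1. delta = 12, gamma = 4; 12 > 4 — satisfied.
2. values 12, 4, 5 are pairwise distinct — satisfied.
3. theta = 5 lies in [4, 6] — satisfied.
4. gamma = 4, but 4 is required to differ — violated.
5. theta = 5, and 5 ≠ 6 — satisfied.
6. delta = 12 lies in [12, 15] — satisfied.

No — constraint 4 is not satisfied.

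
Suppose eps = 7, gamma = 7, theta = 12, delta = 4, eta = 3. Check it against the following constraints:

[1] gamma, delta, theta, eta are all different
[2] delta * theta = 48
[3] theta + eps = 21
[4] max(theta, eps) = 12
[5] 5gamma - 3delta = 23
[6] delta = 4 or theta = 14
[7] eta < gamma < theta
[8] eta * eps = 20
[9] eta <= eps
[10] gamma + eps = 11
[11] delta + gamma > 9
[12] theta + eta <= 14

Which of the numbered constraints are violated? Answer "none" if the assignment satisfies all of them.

Violated: 3, 8, 10, and 12.

[1] values 7, 4, 12, 3 are pairwise distinct — holds.
[2] delta * theta = 4 * 12 = 48 — holds.
[3] theta + eps = 12 + 7 = 19, not 21 — does not hold.
[4] max(12, 7) = 12 — holds.
[5] 5gamma - 3delta = 5(7) - 3(4) = 23 — holds.
[6] delta = 4 = 4 (first disjunct) — holds.
[7] values 3 < 7 < 12 — holds.
[8] eta * eps = 3 * 7 = 21, not 20 — does not hold.
[9] eta = 3, eps = 7; 3 ≤ 7 — holds.
[10] gamma + eps = 7 + 7 = 14, not 11 — does not hold.
[11] delta + gamma = 4 + 7 = 11; 11 > 9 — holds.
[12] theta + eta = 12 + 3 = 15; 15 > 14, bound 14 not met — does not hold.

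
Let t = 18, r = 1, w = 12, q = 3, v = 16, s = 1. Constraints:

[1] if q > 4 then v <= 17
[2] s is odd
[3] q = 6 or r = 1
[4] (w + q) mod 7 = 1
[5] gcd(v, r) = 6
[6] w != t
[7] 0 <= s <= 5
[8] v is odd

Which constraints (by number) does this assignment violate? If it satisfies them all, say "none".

[1] q = 3, not > 4; antecedent false, conditional vacuously true  holds
[2] s = 1 is odd  holds
[3] q = 3 ≠ 6, but r = 1 = 1 (second disjunct)  holds
[4] w + q = 15; 15 mod 7 = 1  holds
[5] gcd(16, 1) = 1, not 6  fails
[6] w = 12, t = 18; distinct  holds
[7] s = 1 lies in [0, 5]  holds
[8] v = 16 is even  fails

Constraints 5, 8 are violated.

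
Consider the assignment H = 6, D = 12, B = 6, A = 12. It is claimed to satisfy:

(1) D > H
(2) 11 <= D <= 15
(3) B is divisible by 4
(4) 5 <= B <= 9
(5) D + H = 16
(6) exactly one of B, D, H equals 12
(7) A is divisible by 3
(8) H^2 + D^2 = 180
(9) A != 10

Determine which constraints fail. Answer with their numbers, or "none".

No — constraints 3 and 5 are not satisfied.

(1) D = 12, H = 6; 12 > 6 — satisfied.
(2) D = 12 lies in [11, 15] — satisfied.
(3) 6 = 4*1 + 2, so 4 does not divide 6 — violated.
(4) B = 6 lies in [5, 9] — satisfied.
(5) D + H = 12 + 6 = 18, not 16 — violated.
(6) B=6, D=12, H=6; 1 of them equals 12 — satisfied.
(7) 12 / 3 = 4, so 3 divides 12 — satisfied.
(8) H^2 + D^2 = 6^2 + 12^2 = 36 + 144 = 180 — satisfied.
(9) A = 12, and 12 ≠ 10 — satisfied.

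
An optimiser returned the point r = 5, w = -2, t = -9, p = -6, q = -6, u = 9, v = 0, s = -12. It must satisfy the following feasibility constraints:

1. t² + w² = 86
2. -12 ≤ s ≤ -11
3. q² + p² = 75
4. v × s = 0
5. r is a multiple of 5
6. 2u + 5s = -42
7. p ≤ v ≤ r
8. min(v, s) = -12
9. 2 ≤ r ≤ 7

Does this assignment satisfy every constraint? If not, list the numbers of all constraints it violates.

The assignment fails constraints 1 and 3.

1. t² + w² = (-9)² + (-2)² = 81 + 4 = 85, not 86  ✗
2. s = -12 lies in [-12, -11]  ✓
3. q² + p² = (-6)² + (-6)² = 36 + 36 = 72, not 75  ✗
4. v × s = 0 × (-12) = 0  ✓
5. 5 / 5 = 1, so 5 divides 5  ✓
6. 2u + 5s = 2(9) + 5(-12) = -42  ✓
7. values -6 ≤ 0 ≤ 5  ✓
8. min(0, -12) = -12  ✓
9. r = 5 lies in [2, 7]  ✓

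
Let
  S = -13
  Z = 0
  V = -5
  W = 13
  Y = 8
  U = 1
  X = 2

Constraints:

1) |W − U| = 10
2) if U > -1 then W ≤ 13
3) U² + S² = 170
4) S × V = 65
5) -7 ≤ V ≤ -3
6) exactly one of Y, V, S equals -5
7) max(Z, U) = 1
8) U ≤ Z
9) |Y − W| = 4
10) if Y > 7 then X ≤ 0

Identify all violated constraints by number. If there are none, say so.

No — constraints 1, 8, 9, 10 are not satisfied.

1) |13 − 1| = 12, not 10 — fails.
2) U = 1 > -1, so we need W ≤ 13; W = 13 ≤ 13 — holds.
3) U² + S² = 1² + (-13)² = 1 + 169 = 170 — holds.
4) S × V = -13 × (-5) = 65 — holds.
5) V = -5 lies in [-7, -3] — holds.
6) Y=8, V=-5, S=-13; 1 of them equals -5 — holds.
7) max(0, 1) = 1 — holds.
8) U = 1, Z = 0; 1 > 0 (want ≤) — fails.
9) |8 − 13| = 5, not 4 — fails.
10) Y = 8 > 7, so we need X ≤ 0; but X = 2 > 0 — fails.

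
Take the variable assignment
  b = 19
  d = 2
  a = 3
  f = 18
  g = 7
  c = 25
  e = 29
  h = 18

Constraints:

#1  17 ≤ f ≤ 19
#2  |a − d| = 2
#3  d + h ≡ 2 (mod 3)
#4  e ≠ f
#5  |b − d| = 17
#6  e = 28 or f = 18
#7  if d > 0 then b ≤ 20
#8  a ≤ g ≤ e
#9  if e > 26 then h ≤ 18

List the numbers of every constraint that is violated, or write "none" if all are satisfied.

#1 f = 18 lies in [17, 19] — satisfied.
#2 |3 − 2| = 1, not 2 — violated.
#3 d + h = 20; 20 mod 3 = 2 — satisfied.
#4 e = 29, f = 18; distinct — satisfied.
#5 |19 − 2| = 17 — satisfied.
#6 e = 29 ≠ 28, but f = 18 = 18 (second disjunct) — satisfied.
#7 d = 2 > 0, so we need b ≤ 20; b = 19 ≤ 20 — satisfied.
#8 values 3 ≤ 7 ≤ 29 — satisfied.
#9 e = 29 > 26, so we need h ≤ 18; h = 18 ≤ 18 — satisfied.

Constraint 2 is violated.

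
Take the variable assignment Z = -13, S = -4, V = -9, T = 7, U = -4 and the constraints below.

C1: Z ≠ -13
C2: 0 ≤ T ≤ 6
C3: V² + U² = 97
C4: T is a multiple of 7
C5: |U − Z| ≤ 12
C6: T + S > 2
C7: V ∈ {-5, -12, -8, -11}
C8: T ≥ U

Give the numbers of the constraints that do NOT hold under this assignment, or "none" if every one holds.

C1: Z = -13, but -13 is required to differ  ✘
C2: T = 7 is outside [0, 6]  ✘
C3: V² + U² = (-9)² + (-4)² = 81 + 16 = 97  ✔
C4: 7 / 7 = 1, so 7 divides 7  ✔
C5: |-4 − (-13)| = 9; 9 ≤ 12  ✔
C6: T + S = 7 + (-4) = 3; 3 > 2  ✔
C7: V = -9 is not in {-5, -12, -8, -11}  ✘
C8: T = 7, U = -4; 7 ≥ -4  ✔

Constraints 1, 2, 7 do not hold.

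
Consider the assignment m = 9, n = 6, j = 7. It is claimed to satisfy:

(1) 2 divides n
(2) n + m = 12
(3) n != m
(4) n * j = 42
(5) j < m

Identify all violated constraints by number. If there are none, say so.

(1) 6 / 2 = 3, so 2 divides 6  yes
(2) n + m = 6 + 9 = 15, not 12  no
(3) n = 6, m = 9; distinct  yes
(4) n * j = 6 * 7 = 42  yes
(5) j = 7, m = 9; 7 < 9  yes

Violated: 2.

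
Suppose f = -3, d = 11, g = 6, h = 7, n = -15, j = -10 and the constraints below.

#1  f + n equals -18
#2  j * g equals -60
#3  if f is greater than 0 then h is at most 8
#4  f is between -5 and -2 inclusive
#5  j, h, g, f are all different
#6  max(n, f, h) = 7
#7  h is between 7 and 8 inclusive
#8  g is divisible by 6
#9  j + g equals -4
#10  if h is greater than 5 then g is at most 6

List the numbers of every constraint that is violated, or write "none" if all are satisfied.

#1 f + n = -3 + (-15) = -18 — OK.
#2 j * g = -10 * 6 = -60 — OK.
#3 f = -3, not > 0; antecedent false, conditional vacuously true — OK.
#4 f = -3 lies in [-5, -2] — OK.
#5 values -10, 7, 6, -3 are pairwise distinct — OK.
#6 max(-15, -3, 7) = 7 — OK.
#7 h = 7 lies in [7, 8] — OK.
#8 6 / 6 = 1, so 6 divides 6 — OK.
#9 j + g = -10 + 6 = -4 — OK.
#10 h = 7 > 5, so we need g ≤ 6; g = 6 ≤ 6 — OK.

No violations.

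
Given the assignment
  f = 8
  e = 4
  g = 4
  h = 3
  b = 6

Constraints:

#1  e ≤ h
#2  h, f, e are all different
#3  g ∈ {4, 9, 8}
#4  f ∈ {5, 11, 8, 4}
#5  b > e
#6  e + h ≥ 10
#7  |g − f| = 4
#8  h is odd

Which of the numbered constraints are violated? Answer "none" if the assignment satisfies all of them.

The assignment fails constraints 1, 6.

#1 e = 4, h = 3; 4 > 3 (want ≤)  false
#2 values 3, 8, 4 are pairwise distinct  true
#3 g = 4 is in {4, 9, 8}  true
#4 f = 8 is in {5, 11, 8, 4}  true
#5 b = 6, e = 4; 6 > 4  true
#6 e + h = 4 + 3 = 7; 7 < 10, bound 10 not met  false
#7 |4 − 8| = 4  true
#8 h = 3 is odd  true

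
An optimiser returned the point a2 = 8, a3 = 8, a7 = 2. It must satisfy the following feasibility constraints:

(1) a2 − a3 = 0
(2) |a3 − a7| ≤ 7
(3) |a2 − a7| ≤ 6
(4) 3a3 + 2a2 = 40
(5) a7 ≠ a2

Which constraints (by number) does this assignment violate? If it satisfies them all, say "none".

(1) a2 − a3 = 8 − 8 = 0  ✔
(2) |8 − 2| = 6; 6 ≤ 7  ✔
(3) |8 − 2| = 6; 6 ≤ 6  ✔
(4) 3a3 + 2a2 = 3(8) + 2(8) = 40  ✔
(5) a7 = 2, a2 = 8; distinct  ✔

Yes — all constraints hold.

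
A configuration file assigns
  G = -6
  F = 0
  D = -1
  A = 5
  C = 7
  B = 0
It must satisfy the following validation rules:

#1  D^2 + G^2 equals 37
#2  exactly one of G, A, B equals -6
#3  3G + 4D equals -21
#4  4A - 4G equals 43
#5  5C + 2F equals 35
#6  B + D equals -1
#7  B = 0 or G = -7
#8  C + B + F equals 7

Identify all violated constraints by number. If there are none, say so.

Violated: 3 and 4.

#1 D^2 + G^2 = (-1)^2 + (-6)^2 = 1 + 36 = 37 — satisfied.
#2 G=-6, A=5, B=0; 1 of them equals -6 — satisfied.
#3 3G + 4D = 3(-6) + 4(-1) = -22, not -21 — violated.
#4 4A - 4G = 4(5) - 4(-6) = 44, not 43 — violated.
#5 5C + 2F = 5(7) + 2(0) = 35 — satisfied.
#6 B + D = 0 + (-1) = -1 — satisfied.
#7 B = 0 = 0 (first disjunct) — satisfied.
#8 C + B + F = 7 + 0 + 0 = 7 — satisfied.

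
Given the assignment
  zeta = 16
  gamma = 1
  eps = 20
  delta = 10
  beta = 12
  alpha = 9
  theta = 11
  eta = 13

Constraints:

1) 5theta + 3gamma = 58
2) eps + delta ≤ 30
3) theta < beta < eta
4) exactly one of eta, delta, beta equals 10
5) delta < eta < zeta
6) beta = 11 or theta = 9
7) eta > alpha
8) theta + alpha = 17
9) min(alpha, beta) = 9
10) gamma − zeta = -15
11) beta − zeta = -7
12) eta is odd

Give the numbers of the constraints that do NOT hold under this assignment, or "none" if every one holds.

1) 5theta + 3gamma = 5(11) + 3(1) = 58 — satisfied.
2) eps + delta = 20 + 10 = 30; 30 ≤ 30 — satisfied.
3) values 11 < 12 < 13 — satisfied.
4) eta=13, delta=10, beta=12; 1 of them equals 10 — satisfied.
5) values 10 < 13 < 16 — satisfied.
6) beta = 12 ≠ 11 and theta = 11 ≠ 9; both disjuncts false — violated.
7) eta = 13, alpha = 9; 13 > 9 — satisfied.
8) theta + alpha = 11 + 9 = 20, not 17 — violated.
9) min(9, 12) = 9 — satisfied.
10) gamma − zeta = 1 − 16 = -15 — satisfied.
11) beta − zeta = 12 − 16 = -4, not -7 — violated.
12) eta = 13 is odd — satisfied.

The assignment fails constraints 6, 8, and 11.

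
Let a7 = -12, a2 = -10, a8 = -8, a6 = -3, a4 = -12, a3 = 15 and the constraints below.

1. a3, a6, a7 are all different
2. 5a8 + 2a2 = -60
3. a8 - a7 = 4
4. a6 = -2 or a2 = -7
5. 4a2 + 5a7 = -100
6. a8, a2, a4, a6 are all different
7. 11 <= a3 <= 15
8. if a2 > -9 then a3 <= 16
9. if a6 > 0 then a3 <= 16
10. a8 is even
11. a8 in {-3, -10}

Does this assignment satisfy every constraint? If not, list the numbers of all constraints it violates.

Constraints 4 and 11 do not hold.

1. values 15, -3, -12 are pairwise distinct  yes
2. 5a8 + 2a2 = 5(-8) + 2(-10) = -60  yes
3. a8 - a7 = -8 - (-12) = 4  yes
4. a6 = -3 ≠ -2 and a2 = -10 ≠ -7; both disjuncts false  no
5. 4a2 + 5a7 = 4(-10) + 5(-12) = -100  yes
6. values -8, -10, -12, -3 are pairwise distinct  yes
7. a3 = 15 lies in [11, 15]  yes
8. a2 = -10, not > -9; antecedent false, conditional vacuously true  yes
9. a6 = -3, not > 0; antecedent false, conditional vacuously true  yes
10. a8 = -8 is even  yes
11. a8 = -8 is not in {-3, -10}  no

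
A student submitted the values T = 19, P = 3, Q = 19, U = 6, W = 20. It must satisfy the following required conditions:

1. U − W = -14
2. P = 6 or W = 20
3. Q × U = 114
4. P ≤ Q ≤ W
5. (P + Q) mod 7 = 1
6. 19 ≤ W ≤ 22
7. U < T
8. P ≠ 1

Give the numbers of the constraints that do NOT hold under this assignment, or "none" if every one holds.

None — every constraint holds.

1. U − W = 6 − 20 = -14 — holds.
2. P = 3 ≠ 6, but W = 20 = 20 (second disjunct) — holds.
3. Q × U = 19 × 6 = 114 — holds.
4. values 3 ≤ 19 ≤ 20 — holds.
5. P + Q = 22; 22 mod 7 = 1 — holds.
6. W = 20 lies in [19, 22] — holds.
7. U = 6, T = 19; 6 < 19 — holds.
8. P = 3, and 3 ≠ 1 — holds.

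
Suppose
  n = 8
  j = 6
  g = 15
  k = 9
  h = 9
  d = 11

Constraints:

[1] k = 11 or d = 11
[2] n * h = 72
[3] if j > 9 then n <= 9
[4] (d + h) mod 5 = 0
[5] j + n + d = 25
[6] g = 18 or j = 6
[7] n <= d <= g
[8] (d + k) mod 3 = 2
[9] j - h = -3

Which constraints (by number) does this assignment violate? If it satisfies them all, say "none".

The assignment satisfies every constraint.

[1] k = 9 ≠ 11, but d = 11 = 11 (second disjunct)  ✔
[2] n * h = 8 * 9 = 72  ✔
[3] j = 6, not > 9; antecedent false, conditional vacuously true  ✔
[4] d + h = 20; 20 mod 5 = 0  ✔
[5] j + n + d = 6 + 8 + 11 = 25  ✔
[6] g = 15 ≠ 18, but j = 6 = 6 (second disjunct)  ✔
[7] values 8 <= 11 <= 15  ✔
[8] d + k = 20; 20 mod 3 = 2  ✔
[9] j - h = 6 - 9 = -3  ✔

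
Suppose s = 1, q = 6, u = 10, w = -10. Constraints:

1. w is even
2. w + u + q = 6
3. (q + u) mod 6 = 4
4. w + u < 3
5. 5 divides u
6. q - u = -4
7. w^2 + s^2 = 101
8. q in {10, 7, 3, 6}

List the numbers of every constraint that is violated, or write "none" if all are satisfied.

None — every constraint holds.

1. w = -10 is even — holds.
2. w + u + q = -10 + 10 + 6 = 6 — holds.
3. q + u = 16; 16 mod 6 = 4 — holds.
4. w + u = -10 + 10 = 0; 0 < 3 — holds.
5. 10 / 5 = 2, so 5 divides 10 — holds.
6. q - u = 6 - 10 = -4 — holds.
7. w^2 + s^2 = (-10)^2 + 1^2 = 100 + 1 = 101 — holds.
8. q = 6 is in {10, 7, 3, 6} — holds.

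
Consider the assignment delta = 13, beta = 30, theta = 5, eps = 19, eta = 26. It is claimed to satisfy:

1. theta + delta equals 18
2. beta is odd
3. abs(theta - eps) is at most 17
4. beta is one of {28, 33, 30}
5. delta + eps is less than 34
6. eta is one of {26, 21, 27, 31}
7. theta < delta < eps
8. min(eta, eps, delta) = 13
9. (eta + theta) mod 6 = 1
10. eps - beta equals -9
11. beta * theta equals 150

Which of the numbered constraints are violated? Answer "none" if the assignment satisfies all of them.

1. theta + delta = 5 + 13 = 18  ✔
2. beta = 30 is even  ✘
3. abs(5 - 19) = 14; 14 ≤ 17  ✔
4. beta = 30 is in {28, 33, 30}  ✔
5. delta + eps = 13 + 19 = 32; 32 < 34  ✔
6. eta = 26 is in {26, 21, 27, 31}  ✔
7. values 5 < 13 < 19  ✔
8. min(26, 19, 13) = 13  ✔
9. eta + theta = 31; 31 mod 6 = 1  ✔
10. eps - beta = 19 - 30 = -11, not -9  ✘
11. beta * theta = 30 * 5 = 150  ✔

Constraints 2 and 10 are violated.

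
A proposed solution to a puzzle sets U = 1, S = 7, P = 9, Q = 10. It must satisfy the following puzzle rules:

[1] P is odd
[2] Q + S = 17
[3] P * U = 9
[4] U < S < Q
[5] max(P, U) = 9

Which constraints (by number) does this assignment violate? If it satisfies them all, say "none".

[1] P = 9 is odd — holds.
[2] Q + S = 10 + 7 = 17 — holds.
[3] P * U = 9 * 1 = 9 — holds.
[4] values 1 < 7 < 10 — holds.
[5] max(9, 1) = 9 — holds.

Yes — all constraints hold.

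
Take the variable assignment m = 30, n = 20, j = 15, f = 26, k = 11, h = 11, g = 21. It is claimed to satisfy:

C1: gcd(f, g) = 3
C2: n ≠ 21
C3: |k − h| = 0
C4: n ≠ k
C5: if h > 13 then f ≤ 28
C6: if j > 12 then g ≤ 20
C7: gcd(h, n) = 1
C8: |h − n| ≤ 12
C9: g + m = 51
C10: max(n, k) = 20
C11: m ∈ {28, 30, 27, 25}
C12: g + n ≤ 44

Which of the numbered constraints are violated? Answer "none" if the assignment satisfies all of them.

No — constraints 1 and 6 are not satisfied.

C1: gcd(26, 21) = 1, not 3  fails
C2: n = 20, and 20 ≠ 21  holds
C3: |11 − 11| = 0  holds
C4: n = 20, k = 11; distinct  holds
C5: h = 11, not > 13; antecedent false, conditional vacuously true  holds
C6: j = 15 > 12, so we need g ≤ 20; but g = 21 > 20  fails
C7: gcd(11, 20) = 1  holds
C8: |11 − 20| = 9; 9 ≤ 12  holds
C9: g + m = 21 + 30 = 51  holds
C10: max(20, 11) = 20  holds
C11: m = 30 is in {28, 30, 27, 25}  holds
C12: g + n = 21 + 20 = 41; 41 ≤ 44  holds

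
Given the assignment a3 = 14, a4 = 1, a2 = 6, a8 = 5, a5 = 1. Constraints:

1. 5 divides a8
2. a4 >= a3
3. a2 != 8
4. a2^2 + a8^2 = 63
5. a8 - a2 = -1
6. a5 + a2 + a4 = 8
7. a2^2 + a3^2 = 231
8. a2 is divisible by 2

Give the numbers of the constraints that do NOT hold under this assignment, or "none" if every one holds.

1. 5 / 5 = 1, so 5 divides 5 — satisfied.
2. a4 = 1, a3 = 14; 1 < 14 (want ≥) — violated.
3. a2 = 6, and 6 ≠ 8 — satisfied.
4. a2^2 + a8^2 = 6^2 + 5^2 = 36 + 25 = 61, not 63 — violated.
5. a8 - a2 = 5 - 6 = -1 — satisfied.
6. a5 + a2 + a4 = 1 + 6 + 1 = 8 — satisfied.
7. a2^2 + a3^2 = 6^2 + 14^2 = 36 + 196 = 232, not 231 — violated.
8. 6 / 2 = 3, so 2 divides 6 — satisfied.

The assignment fails constraints 2, 4, and 7.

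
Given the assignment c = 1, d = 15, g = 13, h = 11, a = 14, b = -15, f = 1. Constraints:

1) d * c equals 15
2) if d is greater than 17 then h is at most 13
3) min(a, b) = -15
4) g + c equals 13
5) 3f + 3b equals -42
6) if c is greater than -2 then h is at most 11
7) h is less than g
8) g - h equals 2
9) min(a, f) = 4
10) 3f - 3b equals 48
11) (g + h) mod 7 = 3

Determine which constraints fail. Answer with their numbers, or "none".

No — constraints 4, 9 are not satisfied.

1) d * c = 15 * 1 = 15  OK
2) d = 15, not > 17; antecedent false, conditional vacuously true  OK
3) min(14, -15) = -15  OK
4) g + c = 13 + 1 = 14, not 13  FAIL
5) 3f + 3b = 3(1) + 3(-15) = -42  OK
6) c = 1 > -2, so we need h ≤ 11; h = 11 ≤ 11  OK
7) h = 11, g = 13; 11 < 13  OK
8) g - h = 13 - 11 = 2  OK
9) min(14, 1) = 1, not 4  FAIL
10) 3f - 3b = 3(1) - 3(-15) = 48  OK
11) g + h = 24; 24 mod 7 = 3  OK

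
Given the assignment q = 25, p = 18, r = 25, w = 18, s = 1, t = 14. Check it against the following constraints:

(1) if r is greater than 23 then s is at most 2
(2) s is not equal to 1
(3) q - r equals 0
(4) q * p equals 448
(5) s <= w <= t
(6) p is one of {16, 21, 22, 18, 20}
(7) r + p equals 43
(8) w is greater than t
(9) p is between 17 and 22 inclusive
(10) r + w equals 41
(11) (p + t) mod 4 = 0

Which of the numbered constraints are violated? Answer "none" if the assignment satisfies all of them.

No — constraints 2, 4, 5, 10 are not satisfied.

(1) r = 25 > 23, so we need s ≤ 2; s = 1 ≤ 2  yes
(2) s = 1, but 1 is required to differ  no
(3) q - r = 25 - 25 = 0  yes
(4) q * p = 25 * 18 = 450, not 448  no
(5) values 1, 18, 14; w = 18 is not <= t = 14  no
(6) p = 18 is in {16, 21, 22, 18, 20}  yes
(7) r + p = 25 + 18 = 43  yes
(8) w = 18, t = 14; 18 > 14  yes
(9) p = 18 lies in [17, 22]  yes
(10) r + w = 25 + 18 = 43, not 41  no
(11) p + t = 32; 32 mod 4 = 0  yes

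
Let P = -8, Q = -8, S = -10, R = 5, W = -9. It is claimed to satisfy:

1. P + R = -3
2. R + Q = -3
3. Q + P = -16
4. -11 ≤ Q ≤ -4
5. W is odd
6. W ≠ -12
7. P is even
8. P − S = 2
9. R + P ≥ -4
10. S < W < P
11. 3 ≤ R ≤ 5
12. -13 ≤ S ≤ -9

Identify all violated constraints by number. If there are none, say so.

1. P + R = -8 + 5 = -3  ✔
2. R + Q = 5 + (-8) = -3  ✔
3. Q + P = -8 + (-8) = -16  ✔
4. Q = -8 lies in [-11, -4]  ✔
5. W = -9 is odd  ✔
6. W = -9, and -9 ≠ -12  ✔
7. P = -8 is even  ✔
8. P − S = -8 − (-10) = 2  ✔
9. R + P = 5 + (-8) = -3; -3 ≥ -4  ✔
10. values -10 < -9 < -8  ✔
11. R = 5 lies in [3, 5]  ✔
12. S = -10 lies in [-13, -9]  ✔

Yes — all constraints hold.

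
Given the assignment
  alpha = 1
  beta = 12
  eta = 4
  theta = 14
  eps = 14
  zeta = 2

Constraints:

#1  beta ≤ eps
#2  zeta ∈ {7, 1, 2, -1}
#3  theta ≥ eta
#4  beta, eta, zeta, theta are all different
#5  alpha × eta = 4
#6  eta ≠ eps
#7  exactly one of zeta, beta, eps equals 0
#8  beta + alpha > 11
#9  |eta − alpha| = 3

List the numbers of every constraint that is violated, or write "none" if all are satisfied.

No — constraint 7 is not satisfied.

#1 beta = 12, eps = 14; 12 ≤ 14  true
#2 zeta = 2 is in {7, 1, 2, -1}  true
#3 theta = 14, eta = 4; 14 ≥ 4  true
#4 values 12, 4, 2, 14 are pairwise distinct  true
#5 alpha × eta = 1 × 4 = 4  true
#6 eta = 4, eps = 14; distinct  true
#7 zeta=2, beta=12, eps=14; 0 of them equal 0, not exactly one  false
#8 beta + alpha = 12 + 1 = 13; 13 > 11  true
#9 |4 − 1| = 3  true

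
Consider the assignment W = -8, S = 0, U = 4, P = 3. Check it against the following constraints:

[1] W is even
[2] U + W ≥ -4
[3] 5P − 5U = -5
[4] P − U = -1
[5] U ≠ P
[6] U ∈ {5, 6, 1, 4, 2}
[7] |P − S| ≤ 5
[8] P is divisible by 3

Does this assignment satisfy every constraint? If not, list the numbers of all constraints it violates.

Yes — all constraints hold.

[1] W = -8 is even  holds
[2] U + W = 4 + (-8) = -4; -4 ≥ -4  holds
[3] 5P − 5U = 5(3) − 5(4) = -5  holds
[4] P − U = 3 − 4 = -1  holds
[5] U = 4, P = 3; distinct  holds
[6] U = 4 is in {5, 6, 1, 4, 2}  holds
[7] |3 − 0| = 3; 3 ≤ 5  holds
[8] 3 / 3 = 1, so 3 divides 3  holds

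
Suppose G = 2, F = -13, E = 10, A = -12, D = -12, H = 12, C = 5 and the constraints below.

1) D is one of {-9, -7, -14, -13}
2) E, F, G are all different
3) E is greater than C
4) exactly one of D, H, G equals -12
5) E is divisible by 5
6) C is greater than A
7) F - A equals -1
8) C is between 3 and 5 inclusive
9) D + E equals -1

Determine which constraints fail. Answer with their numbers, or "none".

1) D = -12 is not in {-9, -7, -14, -13}  ✘
2) values 10, -13, 2 are pairwise distinct  ✔
3) E = 10, C = 5; 10 > 5  ✔
4) D=-12, H=12, G=2; 1 of them equals -12  ✔
5) 10 / 5 = 2, so 5 divides 10  ✔
6) C = 5, A = -12; 5 > -12  ✔
7) F - A = -13 - (-12) = -1  ✔
8) C = 5 lies in [3, 5]  ✔
9) D + E = -12 + 10 = -2, not -1  ✘

Constraints 1 and 9 do not hold.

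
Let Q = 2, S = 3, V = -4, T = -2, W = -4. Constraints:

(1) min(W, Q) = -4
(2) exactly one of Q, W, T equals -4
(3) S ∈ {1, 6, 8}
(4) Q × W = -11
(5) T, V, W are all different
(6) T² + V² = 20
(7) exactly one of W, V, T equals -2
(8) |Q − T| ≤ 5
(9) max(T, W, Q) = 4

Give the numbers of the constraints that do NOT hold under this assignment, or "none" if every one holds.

Constraints 3, 4, 5, 9 are violated.

(1) min(-4, 2) = -4 — OK.
(2) Q=2, W=-4, T=-2; 1 of them equals -4 — OK.
(3) S = 3 is not in {1, 6, 8} — violated.
(4) Q × W = 2 × (-4) = -8, not -11 — violated.
(5) V = W = -4, not all different — violated.
(6) T² + V² = (-2)² + (-4)² = 4 + 16 = 20 — OK.
(7) W=-4, V=-4, T=-2; 1 of them equals -2 — OK.
(8) |2 − (-2)| = 4; 4 ≤ 5 — OK.
(9) max(-2, -4, 2) = 2, not 4 — violated.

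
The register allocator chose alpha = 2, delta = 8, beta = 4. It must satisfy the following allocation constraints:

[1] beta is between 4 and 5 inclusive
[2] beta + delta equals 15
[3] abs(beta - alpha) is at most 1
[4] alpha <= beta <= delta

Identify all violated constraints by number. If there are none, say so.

No — constraints 2, 3 are not satisfied.

[1] beta = 4 lies in [4, 5] — OK.
[2] beta + delta = 4 + 8 = 12, not 15 — violated.
[3] abs(4 - 2) = 2; 2 > 1, exceeds bound 1 — violated.
[4] values 2 <= 4 <= 8 — OK.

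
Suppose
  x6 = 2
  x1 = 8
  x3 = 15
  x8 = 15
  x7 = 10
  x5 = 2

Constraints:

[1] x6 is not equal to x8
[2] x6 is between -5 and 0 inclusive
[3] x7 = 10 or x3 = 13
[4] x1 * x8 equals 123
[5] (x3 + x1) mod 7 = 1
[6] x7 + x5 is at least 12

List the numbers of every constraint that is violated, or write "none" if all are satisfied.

No — constraints 2, 4, 5 are not satisfied.

[1] x6 = 2, x8 = 15; distinct — OK.
[2] x6 = 2 is outside [-5, 0] — violated.
[3] x7 = 10 = 10 (first disjunct) — OK.
[4] x1 * x8 = 8 * 15 = 120, not 123 — violated.
[5] x3 + x1 = 23; 23 mod 7 = 2, not 1 — violated.
[6] x7 + x5 = 10 + 2 = 12; 12 ≥ 12 — OK.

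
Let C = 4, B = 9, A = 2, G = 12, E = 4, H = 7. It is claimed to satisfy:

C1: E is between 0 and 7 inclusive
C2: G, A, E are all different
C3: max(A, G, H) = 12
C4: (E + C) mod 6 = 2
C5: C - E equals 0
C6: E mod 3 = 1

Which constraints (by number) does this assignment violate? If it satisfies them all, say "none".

No violations.

C1: E = 4 lies in [0, 7]  yes
C2: values 12, 2, 4 are pairwise distinct  yes
C3: max(2, 12, 7) = 12  yes
C4: E + C = 8; 8 mod 6 = 2  yes
C5: C - E = 4 - 4 = 0  yes
C6: 4 mod 3 = 1  yes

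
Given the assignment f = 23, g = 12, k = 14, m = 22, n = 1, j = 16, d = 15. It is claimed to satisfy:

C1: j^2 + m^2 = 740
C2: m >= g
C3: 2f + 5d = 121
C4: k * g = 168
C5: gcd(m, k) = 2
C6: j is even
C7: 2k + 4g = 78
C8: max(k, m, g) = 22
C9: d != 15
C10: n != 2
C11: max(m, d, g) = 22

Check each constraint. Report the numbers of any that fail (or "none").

C1: j^2 + m^2 = 16^2 + 22^2 = 256 + 484 = 740  holds
C2: m = 22, g = 12; 22 ≥ 12  holds
C3: 2f + 5d = 2(23) + 5(15) = 121  holds
C4: k * g = 14 * 12 = 168  holds
C5: gcd(22, 14) = 2  holds
C6: j = 16 is even  holds
C7: 2k + 4g = 2(14) + 4(12) = 76, not 78  fails
C8: max(14, 22, 12) = 22  holds
C9: d = 15, but 15 is required to differ  fails
C10: n = 1, and 1 ≠ 2  holds
C11: max(22, 15, 12) = 22  holds

No — constraints 7 and 9 are not satisfied.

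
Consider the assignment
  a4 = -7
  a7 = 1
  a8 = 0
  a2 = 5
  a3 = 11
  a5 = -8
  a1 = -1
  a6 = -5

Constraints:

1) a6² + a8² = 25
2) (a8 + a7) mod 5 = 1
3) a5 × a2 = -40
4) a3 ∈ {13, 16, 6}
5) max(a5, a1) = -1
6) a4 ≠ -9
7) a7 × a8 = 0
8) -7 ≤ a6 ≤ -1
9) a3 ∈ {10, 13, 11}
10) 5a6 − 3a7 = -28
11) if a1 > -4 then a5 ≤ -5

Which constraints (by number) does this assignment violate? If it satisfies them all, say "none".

1) a6² + a8² = (-5)² + 0² = 25 + 0 = 25 — holds.
2) a8 + a7 = 1; 1 mod 5 = 1 — holds.
3) a5 × a2 = -8 × 5 = -40 — holds.
4) a3 = 11 is not in {13, 16, 6} — does not hold.
5) max(-8, -1) = -1 — holds.
6) a4 = -7, and -7 ≠ -9 — holds.
7) a7 × a8 = 1 × 0 = 0 — holds.
8) a6 = -5 lies in [-7, -1] — holds.
9) a3 = 11 is in {10, 13, 11} — holds.
10) 5a6 − 3a7 = 5(-5) − 3(1) = -28 — holds.
11) a1 = -1 > -4, so we need a5 ≤ -5; a5 = -8 ≤ -5 — holds.

Constraint 4 is violated.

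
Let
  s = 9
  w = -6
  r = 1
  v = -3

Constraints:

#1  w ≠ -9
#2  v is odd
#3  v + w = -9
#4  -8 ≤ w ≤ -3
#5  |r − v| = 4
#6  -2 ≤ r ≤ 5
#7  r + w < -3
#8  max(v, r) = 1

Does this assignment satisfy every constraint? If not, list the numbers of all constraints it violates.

None — every constraint holds.

#1 w = -6, and -6 ≠ -9 — satisfied.
#2 v = -3 is odd — satisfied.
#3 v + w = -3 + (-6) = -9 — satisfied.
#4 w = -6 lies in [-8, -3] — satisfied.
#5 |1 − (-3)| = 4 — satisfied.
#6 r = 1 lies in [-2, 5] — satisfied.
#7 r + w = 1 + (-6) = -5; -5 < -3 — satisfied.
#8 max(-3, 1) = 1 — satisfied.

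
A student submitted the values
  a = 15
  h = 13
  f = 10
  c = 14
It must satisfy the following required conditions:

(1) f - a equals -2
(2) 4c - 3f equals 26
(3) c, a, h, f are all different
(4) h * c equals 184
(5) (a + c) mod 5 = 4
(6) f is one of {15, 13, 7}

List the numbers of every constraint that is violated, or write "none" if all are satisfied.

The assignment fails constraints 1, 4, 6.

(1) f - a = 10 - 15 = -5, not -2  no
(2) 4c - 3f = 4(14) - 3(10) = 26  yes
(3) values 14, 15, 13, 10 are pairwise distinct  yes
(4) h * c = 13 * 14 = 182, not 184  no
(5) a + c = 29; 29 mod 5 = 4  yes
(6) f = 10 is not in {15, 13, 7}  no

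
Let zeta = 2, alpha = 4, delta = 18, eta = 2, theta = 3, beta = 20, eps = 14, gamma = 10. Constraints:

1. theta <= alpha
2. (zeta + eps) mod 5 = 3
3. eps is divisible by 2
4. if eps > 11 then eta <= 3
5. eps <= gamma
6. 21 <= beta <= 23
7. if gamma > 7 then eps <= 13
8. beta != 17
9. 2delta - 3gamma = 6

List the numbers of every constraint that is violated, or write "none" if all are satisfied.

The assignment fails constraints 2, 5, 6, and 7.

1. theta = 3, alpha = 4; 3 ≤ 4  OK
2. zeta + eps = 16; 16 mod 5 = 1, not 3  FAIL
3. 14 / 2 = 7, so 2 divides 14  OK
4. eps = 14 > 11, so we need eta ≤ 3; eta = 2 ≤ 3  OK
5. eps = 14, gamma = 10; 14 > 10 (want ≤)  FAIL
6. beta = 20 is outside [21, 23]  FAIL
7. gamma = 10 > 7, so we need eps ≤ 13; but eps = 14 > 13  FAIL
8. beta = 20, and 20 ≠ 17  OK
9. 2delta - 3gamma = 2(18) - 3(10) = 6  OK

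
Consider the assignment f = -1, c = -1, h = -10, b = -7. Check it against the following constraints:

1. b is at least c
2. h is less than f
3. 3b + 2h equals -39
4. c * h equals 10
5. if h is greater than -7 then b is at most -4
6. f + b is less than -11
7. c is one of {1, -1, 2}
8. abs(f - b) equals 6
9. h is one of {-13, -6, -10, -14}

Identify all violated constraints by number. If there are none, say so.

Constraints 1, 3, and 6 do not hold.

1. b = -7, c = -1; -7 < -1 (want ≥)  FAIL
2. h = -10, f = -1; -10 < -1  OK
3. 3b + 2h = 3(-7) + 2(-10) = -41, not -39  FAIL
4. c * h = -1 * (-10) = 10  OK
5. h = -10, not > -7; antecedent false, conditional vacuously true  OK
6. f + b = -1 + (-7) = -8; -8 ≥ -11, bound -11 not met  FAIL
7. c = -1 is in {1, -1, 2}  OK
8. abs(-1 - (-7)) = 6  OK
9. h = -10 is in {-13, -6, -10, -14}  OK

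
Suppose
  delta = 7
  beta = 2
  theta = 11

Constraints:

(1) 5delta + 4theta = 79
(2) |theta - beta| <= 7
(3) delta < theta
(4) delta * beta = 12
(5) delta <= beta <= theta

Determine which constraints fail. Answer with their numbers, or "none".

(1) 5delta + 4theta = 5(7) + 4(11) = 79 — OK.
(2) |11 - 2| = 9; 9 > 7, exceeds bound 7 — violated.
(3) delta = 7, theta = 11; 7 < 11 — OK.
(4) delta * beta = 7 * 2 = 14, not 12 — violated.
(5) values 7, 2, 11; delta = 7 is not <= beta = 2 — violated.

Constraints 2, 4, and 5 do not hold.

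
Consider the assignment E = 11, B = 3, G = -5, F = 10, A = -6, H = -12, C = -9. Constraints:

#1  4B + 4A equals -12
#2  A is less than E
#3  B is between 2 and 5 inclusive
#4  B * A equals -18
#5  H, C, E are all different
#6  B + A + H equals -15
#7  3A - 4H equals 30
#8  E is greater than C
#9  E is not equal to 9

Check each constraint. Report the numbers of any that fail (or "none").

Yes — all constraints hold.

#1 4B + 4A = 4(3) + 4(-6) = -12 — OK.
#2 A = -6, E = 11; -6 < 11 — OK.
#3 B = 3 lies in [2, 5] — OK.
#4 B * A = 3 * (-6) = -18 — OK.
#5 values -12, -9, 11 are pairwise distinct — OK.
#6 B + A + H = 3 + (-6) + (-12) = -15 — OK.
#7 3A - 4H = 3(-6) - 4(-12) = 30 — OK.
#8 E = 11, C = -9; 11 > -9 — OK.
#9 E = 11, and 11 ≠ 9 — OK.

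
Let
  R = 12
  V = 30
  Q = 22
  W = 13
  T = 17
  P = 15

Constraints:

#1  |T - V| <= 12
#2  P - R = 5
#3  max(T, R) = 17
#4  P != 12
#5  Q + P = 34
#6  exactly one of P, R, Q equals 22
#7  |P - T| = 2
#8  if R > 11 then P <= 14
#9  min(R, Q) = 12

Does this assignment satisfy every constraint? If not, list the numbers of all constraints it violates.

#1 |17 - 30| = 13; 13 > 12, exceeds bound 12 — does not hold.
#2 P - R = 15 - 12 = 3, not 5 — does not hold.
#3 max(17, 12) = 17 — holds.
#4 P = 15, and 15 ≠ 12 — holds.
#5 Q + P = 22 + 15 = 37, not 34 — does not hold.
#6 P=15, R=12, Q=22; 1 of them equals 22 — holds.
#7 |15 - 17| = 2 — holds.
#8 R = 12 > 11, so we need P ≤ 14; but P = 15 > 14 — does not hold.
#9 min(12, 22) = 12 — holds.

No — constraints 1, 2, 5, and 8 are not satisfied.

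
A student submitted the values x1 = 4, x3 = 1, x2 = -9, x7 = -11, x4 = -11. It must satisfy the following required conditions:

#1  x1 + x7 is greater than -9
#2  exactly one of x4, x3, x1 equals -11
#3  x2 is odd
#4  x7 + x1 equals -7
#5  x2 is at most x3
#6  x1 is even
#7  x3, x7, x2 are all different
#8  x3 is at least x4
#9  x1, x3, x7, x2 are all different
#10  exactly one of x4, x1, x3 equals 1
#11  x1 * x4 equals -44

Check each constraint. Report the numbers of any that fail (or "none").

#1 x1 + x7 = 4 + (-11) = -7; -7 > -9 — holds.
#2 x4=-11, x3=1, x1=4; 1 of them equals -11 — holds.
#3 x2 = -9 is odd — holds.
#4 x7 + x1 = -11 + 4 = -7 — holds.
#5 x2 = -9, x3 = 1; -9 ≤ 1 — holds.
#6 x1 = 4 is even — holds.
#7 values 1, -11, -9 are pairwise distinct — holds.
#8 x3 = 1, x4 = -11; 1 ≥ -11 — holds.
#9 values 4, 1, -11, -9 are pairwise distinct — holds.
#10 x4=-11, x1=4, x3=1; 1 of them equals 1 — holds.
#11 x1 * x4 = 4 * (-11) = -44 — holds.

All constraints are satisfied.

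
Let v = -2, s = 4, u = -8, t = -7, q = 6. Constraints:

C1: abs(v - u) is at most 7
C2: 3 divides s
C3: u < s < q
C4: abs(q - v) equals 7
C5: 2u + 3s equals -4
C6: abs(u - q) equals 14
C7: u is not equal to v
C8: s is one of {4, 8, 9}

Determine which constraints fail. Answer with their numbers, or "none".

C1: abs(-2 - (-8)) = 6; 6 ≤ 7 — holds.
C2: 4 = 3*1 + 1, so 3 does not divide 4 — fails.
C3: values -8 < 4 < 6 — holds.
C4: abs(6 - (-2)) = 8, not 7 — fails.
C5: 2u + 3s = 2(-8) + 3(4) = -4 — holds.
C6: abs(-8 - 6) = 14 — holds.
C7: u = -8, v = -2; distinct — holds.
C8: s = 4 is in {4, 8, 9} — holds.

The assignment fails constraints 2, 4.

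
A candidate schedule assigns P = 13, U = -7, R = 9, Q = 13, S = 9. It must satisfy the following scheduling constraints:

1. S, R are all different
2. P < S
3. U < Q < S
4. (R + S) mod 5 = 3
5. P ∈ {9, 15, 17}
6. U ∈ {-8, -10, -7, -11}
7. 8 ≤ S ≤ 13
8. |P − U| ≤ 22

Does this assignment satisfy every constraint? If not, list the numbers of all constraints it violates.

No — constraints 1, 2, 3, and 5 are not satisfied.

1. S = R = 9, not all different — violated.
2. P = 13, S = 9; 13 ≥ 9 (want <) — violated.
3. values -7, 13, 9; Q = 13 is not < S = 9 — violated.
4. R + S = 18; 18 mod 5 = 3 — OK.
5. P = 13 is not in {9, 15, 17} — violated.
6. U = -7 is in {-8, -10, -7, -11} — OK.
7. S = 9 lies in [8, 13] — OK.
8. |13 − (-7)| = 20; 20 ≤ 22 — OK.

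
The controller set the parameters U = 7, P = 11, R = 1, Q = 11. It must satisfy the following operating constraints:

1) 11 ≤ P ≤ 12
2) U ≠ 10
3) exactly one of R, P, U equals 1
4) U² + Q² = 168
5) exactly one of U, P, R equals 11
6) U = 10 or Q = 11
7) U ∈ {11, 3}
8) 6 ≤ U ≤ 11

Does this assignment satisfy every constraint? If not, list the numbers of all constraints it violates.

1) P = 11 lies in [11, 12] — holds.
2) U = 7, and 7 ≠ 10 — holds.
3) R=1, P=11, U=7; 1 of them equals 1 — holds.
4) U² + Q² = 7² + 11² = 49 + 121 = 170, not 168 — fails.
5) U=7, P=11, R=1; 1 of them equals 11 — holds.
6) U = 7 ≠ 10, but Q = 11 = 11 (second disjunct) — holds.
7) U = 7 is not in {11, 3} — fails.
8) U = 7 lies in [6, 11] — holds.

Violated: 4 and 7.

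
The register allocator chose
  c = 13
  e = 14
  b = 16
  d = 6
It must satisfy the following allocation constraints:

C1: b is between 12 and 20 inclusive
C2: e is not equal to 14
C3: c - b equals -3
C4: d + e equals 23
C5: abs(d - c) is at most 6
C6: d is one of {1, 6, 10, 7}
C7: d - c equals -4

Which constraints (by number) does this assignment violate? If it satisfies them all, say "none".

C1: b = 16 lies in [12, 20]  ✔
C2: e = 14, but 14 is required to differ  ✘
C3: c - b = 13 - 16 = -3  ✔
C4: d + e = 6 + 14 = 20, not 23  ✘
C5: abs(6 - 13) = 7; 7 > 6, exceeds bound 6  ✘
C6: d = 6 is in {1, 6, 10, 7}  ✔
C7: d - c = 6 - 13 = -7, not -4  ✘

Constraints 2, 4, 5, and 7 are violated.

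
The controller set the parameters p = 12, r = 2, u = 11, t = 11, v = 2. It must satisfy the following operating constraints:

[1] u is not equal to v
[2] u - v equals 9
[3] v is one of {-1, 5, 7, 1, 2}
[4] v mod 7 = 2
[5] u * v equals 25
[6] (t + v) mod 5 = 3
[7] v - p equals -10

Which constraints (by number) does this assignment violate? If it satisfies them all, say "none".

[1] u = 11, v = 2; distinct — holds.
[2] u - v = 11 - 2 = 9 — holds.
[3] v = 2 is in {-1, 5, 7, 1, 2} — holds.
[4] 2 mod 7 = 2 — holds.
[5] u * v = 11 * 2 = 22, not 25 — does not hold.
[6] t + v = 13; 13 mod 5 = 3 — holds.
[7] v - p = 2 - 12 = -10 — holds.

Constraint 5 does not hold.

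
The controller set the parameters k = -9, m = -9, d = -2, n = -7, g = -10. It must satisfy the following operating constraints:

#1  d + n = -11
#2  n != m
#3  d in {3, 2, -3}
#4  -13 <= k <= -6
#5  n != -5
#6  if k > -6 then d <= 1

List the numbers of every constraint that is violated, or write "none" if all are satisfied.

#1 d + n = -2 + (-7) = -9, not -11 — fails.
#2 n = -7, m = -9; distinct — holds.
#3 d = -2 is not in {3, 2, -3} — fails.
#4 k = -9 lies in [-13, -6] — holds.
#5 n = -7, and -7 ≠ -5 — holds.
#6 k = -9, not > -6; antecedent false, conditional vacuously true — holds.

The assignment fails constraints 1 and 3.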